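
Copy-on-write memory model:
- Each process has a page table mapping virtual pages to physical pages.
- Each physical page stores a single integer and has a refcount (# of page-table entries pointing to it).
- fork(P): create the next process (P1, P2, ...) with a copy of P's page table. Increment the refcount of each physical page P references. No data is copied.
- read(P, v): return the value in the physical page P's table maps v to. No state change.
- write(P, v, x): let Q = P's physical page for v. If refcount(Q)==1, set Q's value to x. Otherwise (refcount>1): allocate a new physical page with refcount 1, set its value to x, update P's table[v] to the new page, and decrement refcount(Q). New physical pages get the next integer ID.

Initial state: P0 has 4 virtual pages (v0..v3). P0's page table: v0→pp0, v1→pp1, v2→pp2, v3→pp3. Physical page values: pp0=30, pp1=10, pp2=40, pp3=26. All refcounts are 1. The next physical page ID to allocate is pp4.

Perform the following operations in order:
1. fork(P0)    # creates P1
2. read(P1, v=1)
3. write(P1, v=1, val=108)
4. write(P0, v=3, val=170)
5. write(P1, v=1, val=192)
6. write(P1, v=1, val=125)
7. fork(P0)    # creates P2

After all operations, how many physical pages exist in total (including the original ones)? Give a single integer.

Answer: 6

Derivation:
Op 1: fork(P0) -> P1. 4 ppages; refcounts: pp0:2 pp1:2 pp2:2 pp3:2
Op 2: read(P1, v1) -> 10. No state change.
Op 3: write(P1, v1, 108). refcount(pp1)=2>1 -> COPY to pp4. 5 ppages; refcounts: pp0:2 pp1:1 pp2:2 pp3:2 pp4:1
Op 4: write(P0, v3, 170). refcount(pp3)=2>1 -> COPY to pp5. 6 ppages; refcounts: pp0:2 pp1:1 pp2:2 pp3:1 pp4:1 pp5:1
Op 5: write(P1, v1, 192). refcount(pp4)=1 -> write in place. 6 ppages; refcounts: pp0:2 pp1:1 pp2:2 pp3:1 pp4:1 pp5:1
Op 6: write(P1, v1, 125). refcount(pp4)=1 -> write in place. 6 ppages; refcounts: pp0:2 pp1:1 pp2:2 pp3:1 pp4:1 pp5:1
Op 7: fork(P0) -> P2. 6 ppages; refcounts: pp0:3 pp1:2 pp2:3 pp3:1 pp4:1 pp5:2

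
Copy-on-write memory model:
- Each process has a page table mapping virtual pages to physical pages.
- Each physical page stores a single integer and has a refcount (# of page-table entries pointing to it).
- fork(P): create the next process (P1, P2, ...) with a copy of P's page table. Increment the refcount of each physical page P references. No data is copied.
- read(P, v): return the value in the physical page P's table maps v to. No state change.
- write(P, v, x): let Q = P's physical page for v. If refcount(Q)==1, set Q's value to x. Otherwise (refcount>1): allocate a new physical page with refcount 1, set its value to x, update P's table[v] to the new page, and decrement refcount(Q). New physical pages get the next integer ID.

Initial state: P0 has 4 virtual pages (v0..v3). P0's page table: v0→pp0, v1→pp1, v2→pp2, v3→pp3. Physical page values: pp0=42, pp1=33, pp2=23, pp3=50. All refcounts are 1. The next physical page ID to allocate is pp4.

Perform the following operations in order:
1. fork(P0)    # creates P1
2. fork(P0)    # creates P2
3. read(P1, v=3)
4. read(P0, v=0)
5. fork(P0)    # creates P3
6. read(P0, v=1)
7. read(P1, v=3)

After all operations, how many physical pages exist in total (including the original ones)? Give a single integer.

Op 1: fork(P0) -> P1. 4 ppages; refcounts: pp0:2 pp1:2 pp2:2 pp3:2
Op 2: fork(P0) -> P2. 4 ppages; refcounts: pp0:3 pp1:3 pp2:3 pp3:3
Op 3: read(P1, v3) -> 50. No state change.
Op 4: read(P0, v0) -> 42. No state change.
Op 5: fork(P0) -> P3. 4 ppages; refcounts: pp0:4 pp1:4 pp2:4 pp3:4
Op 6: read(P0, v1) -> 33. No state change.
Op 7: read(P1, v3) -> 50. No state change.

Answer: 4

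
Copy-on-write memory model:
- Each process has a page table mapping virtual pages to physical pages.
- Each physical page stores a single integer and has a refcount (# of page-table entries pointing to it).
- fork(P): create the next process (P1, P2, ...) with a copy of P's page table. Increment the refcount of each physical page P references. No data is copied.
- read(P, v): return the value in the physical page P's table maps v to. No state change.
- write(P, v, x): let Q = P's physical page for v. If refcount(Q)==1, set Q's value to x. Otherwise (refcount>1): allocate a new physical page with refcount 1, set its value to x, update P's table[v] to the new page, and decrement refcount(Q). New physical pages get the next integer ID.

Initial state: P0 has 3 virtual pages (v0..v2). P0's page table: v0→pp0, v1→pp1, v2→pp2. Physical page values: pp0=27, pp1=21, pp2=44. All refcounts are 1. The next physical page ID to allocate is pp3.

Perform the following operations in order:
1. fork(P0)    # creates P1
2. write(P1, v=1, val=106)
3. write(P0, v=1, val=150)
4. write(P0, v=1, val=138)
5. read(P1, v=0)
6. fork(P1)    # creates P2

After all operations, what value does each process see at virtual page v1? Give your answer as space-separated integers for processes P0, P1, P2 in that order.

Op 1: fork(P0) -> P1. 3 ppages; refcounts: pp0:2 pp1:2 pp2:2
Op 2: write(P1, v1, 106). refcount(pp1)=2>1 -> COPY to pp3. 4 ppages; refcounts: pp0:2 pp1:1 pp2:2 pp3:1
Op 3: write(P0, v1, 150). refcount(pp1)=1 -> write in place. 4 ppages; refcounts: pp0:2 pp1:1 pp2:2 pp3:1
Op 4: write(P0, v1, 138). refcount(pp1)=1 -> write in place. 4 ppages; refcounts: pp0:2 pp1:1 pp2:2 pp3:1
Op 5: read(P1, v0) -> 27. No state change.
Op 6: fork(P1) -> P2. 4 ppages; refcounts: pp0:3 pp1:1 pp2:3 pp3:2
P0: v1 -> pp1 = 138
P1: v1 -> pp3 = 106
P2: v1 -> pp3 = 106

Answer: 138 106 106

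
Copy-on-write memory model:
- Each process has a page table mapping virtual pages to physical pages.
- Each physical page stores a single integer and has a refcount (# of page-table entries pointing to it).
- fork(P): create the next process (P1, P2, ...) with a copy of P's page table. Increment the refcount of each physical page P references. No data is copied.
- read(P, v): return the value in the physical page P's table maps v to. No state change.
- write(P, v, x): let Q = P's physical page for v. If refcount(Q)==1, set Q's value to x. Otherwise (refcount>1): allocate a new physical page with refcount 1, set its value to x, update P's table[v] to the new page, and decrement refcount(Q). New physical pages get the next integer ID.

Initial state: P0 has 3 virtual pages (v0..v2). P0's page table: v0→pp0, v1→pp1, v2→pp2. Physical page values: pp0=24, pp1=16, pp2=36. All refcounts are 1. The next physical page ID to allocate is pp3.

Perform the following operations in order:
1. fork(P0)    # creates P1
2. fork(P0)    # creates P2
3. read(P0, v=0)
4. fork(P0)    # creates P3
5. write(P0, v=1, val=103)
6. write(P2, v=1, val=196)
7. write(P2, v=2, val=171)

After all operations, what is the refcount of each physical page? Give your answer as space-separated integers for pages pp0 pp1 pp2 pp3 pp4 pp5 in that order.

Answer: 4 2 3 1 1 1

Derivation:
Op 1: fork(P0) -> P1. 3 ppages; refcounts: pp0:2 pp1:2 pp2:2
Op 2: fork(P0) -> P2. 3 ppages; refcounts: pp0:3 pp1:3 pp2:3
Op 3: read(P0, v0) -> 24. No state change.
Op 4: fork(P0) -> P3. 3 ppages; refcounts: pp0:4 pp1:4 pp2:4
Op 5: write(P0, v1, 103). refcount(pp1)=4>1 -> COPY to pp3. 4 ppages; refcounts: pp0:4 pp1:3 pp2:4 pp3:1
Op 6: write(P2, v1, 196). refcount(pp1)=3>1 -> COPY to pp4. 5 ppages; refcounts: pp0:4 pp1:2 pp2:4 pp3:1 pp4:1
Op 7: write(P2, v2, 171). refcount(pp2)=4>1 -> COPY to pp5. 6 ppages; refcounts: pp0:4 pp1:2 pp2:3 pp3:1 pp4:1 pp5:1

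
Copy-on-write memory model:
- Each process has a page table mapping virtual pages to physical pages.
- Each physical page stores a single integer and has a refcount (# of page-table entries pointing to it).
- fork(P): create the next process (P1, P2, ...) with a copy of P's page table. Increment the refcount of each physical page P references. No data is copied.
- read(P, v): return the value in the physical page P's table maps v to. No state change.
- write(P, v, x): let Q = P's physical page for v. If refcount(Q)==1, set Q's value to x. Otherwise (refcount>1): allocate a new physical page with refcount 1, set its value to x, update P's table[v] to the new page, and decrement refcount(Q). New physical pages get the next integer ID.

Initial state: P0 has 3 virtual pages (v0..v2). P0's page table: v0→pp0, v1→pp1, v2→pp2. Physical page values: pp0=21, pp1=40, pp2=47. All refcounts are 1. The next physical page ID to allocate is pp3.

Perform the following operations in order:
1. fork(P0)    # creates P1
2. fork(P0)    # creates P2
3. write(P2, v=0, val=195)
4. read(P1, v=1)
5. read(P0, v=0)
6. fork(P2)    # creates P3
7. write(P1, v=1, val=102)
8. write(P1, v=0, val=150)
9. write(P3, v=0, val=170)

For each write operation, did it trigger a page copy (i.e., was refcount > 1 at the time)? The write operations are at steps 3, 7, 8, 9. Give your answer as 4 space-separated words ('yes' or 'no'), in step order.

Op 1: fork(P0) -> P1. 3 ppages; refcounts: pp0:2 pp1:2 pp2:2
Op 2: fork(P0) -> P2. 3 ppages; refcounts: pp0:3 pp1:3 pp2:3
Op 3: write(P2, v0, 195). refcount(pp0)=3>1 -> COPY to pp3. 4 ppages; refcounts: pp0:2 pp1:3 pp2:3 pp3:1
Op 4: read(P1, v1) -> 40. No state change.
Op 5: read(P0, v0) -> 21. No state change.
Op 6: fork(P2) -> P3. 4 ppages; refcounts: pp0:2 pp1:4 pp2:4 pp3:2
Op 7: write(P1, v1, 102). refcount(pp1)=4>1 -> COPY to pp4. 5 ppages; refcounts: pp0:2 pp1:3 pp2:4 pp3:2 pp4:1
Op 8: write(P1, v0, 150). refcount(pp0)=2>1 -> COPY to pp5. 6 ppages; refcounts: pp0:1 pp1:3 pp2:4 pp3:2 pp4:1 pp5:1
Op 9: write(P3, v0, 170). refcount(pp3)=2>1 -> COPY to pp6. 7 ppages; refcounts: pp0:1 pp1:3 pp2:4 pp3:1 pp4:1 pp5:1 pp6:1

yes yes yes yes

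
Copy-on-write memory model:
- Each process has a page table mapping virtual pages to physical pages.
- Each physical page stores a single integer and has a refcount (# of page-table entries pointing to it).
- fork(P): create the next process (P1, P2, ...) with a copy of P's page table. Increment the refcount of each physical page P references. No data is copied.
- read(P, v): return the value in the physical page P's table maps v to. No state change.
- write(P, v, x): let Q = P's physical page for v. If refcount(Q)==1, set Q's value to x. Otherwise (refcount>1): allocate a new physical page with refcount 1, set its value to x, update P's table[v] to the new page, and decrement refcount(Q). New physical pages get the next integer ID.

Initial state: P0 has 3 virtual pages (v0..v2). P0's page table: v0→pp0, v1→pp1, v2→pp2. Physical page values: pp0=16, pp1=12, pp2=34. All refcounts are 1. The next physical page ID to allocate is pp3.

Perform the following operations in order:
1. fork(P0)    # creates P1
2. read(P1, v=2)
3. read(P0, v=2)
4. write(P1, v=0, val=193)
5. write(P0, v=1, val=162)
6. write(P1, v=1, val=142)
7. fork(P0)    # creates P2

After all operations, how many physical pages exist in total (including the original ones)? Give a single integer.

Op 1: fork(P0) -> P1. 3 ppages; refcounts: pp0:2 pp1:2 pp2:2
Op 2: read(P1, v2) -> 34. No state change.
Op 3: read(P0, v2) -> 34. No state change.
Op 4: write(P1, v0, 193). refcount(pp0)=2>1 -> COPY to pp3. 4 ppages; refcounts: pp0:1 pp1:2 pp2:2 pp3:1
Op 5: write(P0, v1, 162). refcount(pp1)=2>1 -> COPY to pp4. 5 ppages; refcounts: pp0:1 pp1:1 pp2:2 pp3:1 pp4:1
Op 6: write(P1, v1, 142). refcount(pp1)=1 -> write in place. 5 ppages; refcounts: pp0:1 pp1:1 pp2:2 pp3:1 pp4:1
Op 7: fork(P0) -> P2. 5 ppages; refcounts: pp0:2 pp1:1 pp2:3 pp3:1 pp4:2

Answer: 5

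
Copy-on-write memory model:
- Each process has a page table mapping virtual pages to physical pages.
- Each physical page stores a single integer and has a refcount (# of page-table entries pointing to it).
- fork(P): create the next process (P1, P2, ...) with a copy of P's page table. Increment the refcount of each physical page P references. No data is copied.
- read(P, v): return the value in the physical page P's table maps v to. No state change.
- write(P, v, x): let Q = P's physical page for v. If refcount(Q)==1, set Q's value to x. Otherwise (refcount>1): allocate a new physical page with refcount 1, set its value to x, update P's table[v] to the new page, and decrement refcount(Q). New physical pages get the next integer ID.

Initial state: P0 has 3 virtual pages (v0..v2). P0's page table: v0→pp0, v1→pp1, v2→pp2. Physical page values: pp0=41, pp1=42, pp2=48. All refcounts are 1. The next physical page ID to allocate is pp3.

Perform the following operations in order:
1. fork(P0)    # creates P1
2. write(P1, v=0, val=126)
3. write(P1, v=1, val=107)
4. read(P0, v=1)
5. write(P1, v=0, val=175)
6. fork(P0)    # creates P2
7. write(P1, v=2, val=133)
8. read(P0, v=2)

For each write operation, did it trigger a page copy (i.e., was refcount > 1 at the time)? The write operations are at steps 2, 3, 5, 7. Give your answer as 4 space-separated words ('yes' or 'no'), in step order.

Op 1: fork(P0) -> P1. 3 ppages; refcounts: pp0:2 pp1:2 pp2:2
Op 2: write(P1, v0, 126). refcount(pp0)=2>1 -> COPY to pp3. 4 ppages; refcounts: pp0:1 pp1:2 pp2:2 pp3:1
Op 3: write(P1, v1, 107). refcount(pp1)=2>1 -> COPY to pp4. 5 ppages; refcounts: pp0:1 pp1:1 pp2:2 pp3:1 pp4:1
Op 4: read(P0, v1) -> 42. No state change.
Op 5: write(P1, v0, 175). refcount(pp3)=1 -> write in place. 5 ppages; refcounts: pp0:1 pp1:1 pp2:2 pp3:1 pp4:1
Op 6: fork(P0) -> P2. 5 ppages; refcounts: pp0:2 pp1:2 pp2:3 pp3:1 pp4:1
Op 7: write(P1, v2, 133). refcount(pp2)=3>1 -> COPY to pp5. 6 ppages; refcounts: pp0:2 pp1:2 pp2:2 pp3:1 pp4:1 pp5:1
Op 8: read(P0, v2) -> 48. No state change.

yes yes no yes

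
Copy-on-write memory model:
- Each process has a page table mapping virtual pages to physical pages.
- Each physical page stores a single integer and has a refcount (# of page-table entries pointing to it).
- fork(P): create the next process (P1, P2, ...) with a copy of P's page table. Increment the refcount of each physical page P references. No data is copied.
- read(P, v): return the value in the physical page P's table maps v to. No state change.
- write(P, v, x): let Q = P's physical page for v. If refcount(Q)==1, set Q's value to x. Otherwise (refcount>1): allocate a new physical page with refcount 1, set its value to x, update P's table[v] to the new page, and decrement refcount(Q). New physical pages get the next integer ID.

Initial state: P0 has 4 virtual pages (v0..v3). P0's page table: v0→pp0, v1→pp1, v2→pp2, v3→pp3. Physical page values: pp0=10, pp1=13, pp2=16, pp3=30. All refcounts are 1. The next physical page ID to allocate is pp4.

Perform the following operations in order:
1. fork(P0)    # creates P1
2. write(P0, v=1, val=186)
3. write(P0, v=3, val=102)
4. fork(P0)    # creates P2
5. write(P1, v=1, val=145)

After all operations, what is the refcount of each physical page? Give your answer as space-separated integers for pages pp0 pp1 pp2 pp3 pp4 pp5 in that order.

Op 1: fork(P0) -> P1. 4 ppages; refcounts: pp0:2 pp1:2 pp2:2 pp3:2
Op 2: write(P0, v1, 186). refcount(pp1)=2>1 -> COPY to pp4. 5 ppages; refcounts: pp0:2 pp1:1 pp2:2 pp3:2 pp4:1
Op 3: write(P0, v3, 102). refcount(pp3)=2>1 -> COPY to pp5. 6 ppages; refcounts: pp0:2 pp1:1 pp2:2 pp3:1 pp4:1 pp5:1
Op 4: fork(P0) -> P2. 6 ppages; refcounts: pp0:3 pp1:1 pp2:3 pp3:1 pp4:2 pp5:2
Op 5: write(P1, v1, 145). refcount(pp1)=1 -> write in place. 6 ppages; refcounts: pp0:3 pp1:1 pp2:3 pp3:1 pp4:2 pp5:2

Answer: 3 1 3 1 2 2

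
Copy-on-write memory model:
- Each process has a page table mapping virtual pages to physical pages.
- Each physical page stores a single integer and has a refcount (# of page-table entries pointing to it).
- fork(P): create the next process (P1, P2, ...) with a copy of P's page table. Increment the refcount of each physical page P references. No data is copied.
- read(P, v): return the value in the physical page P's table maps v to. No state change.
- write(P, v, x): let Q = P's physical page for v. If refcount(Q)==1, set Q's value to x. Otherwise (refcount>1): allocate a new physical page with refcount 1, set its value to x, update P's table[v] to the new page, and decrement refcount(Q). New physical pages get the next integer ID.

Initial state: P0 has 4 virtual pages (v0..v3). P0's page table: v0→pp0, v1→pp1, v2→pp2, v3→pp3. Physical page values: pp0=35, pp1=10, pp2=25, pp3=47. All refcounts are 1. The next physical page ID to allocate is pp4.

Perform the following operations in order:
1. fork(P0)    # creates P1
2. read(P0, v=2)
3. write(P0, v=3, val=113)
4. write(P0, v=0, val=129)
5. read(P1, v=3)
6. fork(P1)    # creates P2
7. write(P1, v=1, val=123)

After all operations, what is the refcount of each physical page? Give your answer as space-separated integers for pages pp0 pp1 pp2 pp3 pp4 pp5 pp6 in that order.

Op 1: fork(P0) -> P1. 4 ppages; refcounts: pp0:2 pp1:2 pp2:2 pp3:2
Op 2: read(P0, v2) -> 25. No state change.
Op 3: write(P0, v3, 113). refcount(pp3)=2>1 -> COPY to pp4. 5 ppages; refcounts: pp0:2 pp1:2 pp2:2 pp3:1 pp4:1
Op 4: write(P0, v0, 129). refcount(pp0)=2>1 -> COPY to pp5. 6 ppages; refcounts: pp0:1 pp1:2 pp2:2 pp3:1 pp4:1 pp5:1
Op 5: read(P1, v3) -> 47. No state change.
Op 6: fork(P1) -> P2. 6 ppages; refcounts: pp0:2 pp1:3 pp2:3 pp3:2 pp4:1 pp5:1
Op 7: write(P1, v1, 123). refcount(pp1)=3>1 -> COPY to pp6. 7 ppages; refcounts: pp0:2 pp1:2 pp2:3 pp3:2 pp4:1 pp5:1 pp6:1

Answer: 2 2 3 2 1 1 1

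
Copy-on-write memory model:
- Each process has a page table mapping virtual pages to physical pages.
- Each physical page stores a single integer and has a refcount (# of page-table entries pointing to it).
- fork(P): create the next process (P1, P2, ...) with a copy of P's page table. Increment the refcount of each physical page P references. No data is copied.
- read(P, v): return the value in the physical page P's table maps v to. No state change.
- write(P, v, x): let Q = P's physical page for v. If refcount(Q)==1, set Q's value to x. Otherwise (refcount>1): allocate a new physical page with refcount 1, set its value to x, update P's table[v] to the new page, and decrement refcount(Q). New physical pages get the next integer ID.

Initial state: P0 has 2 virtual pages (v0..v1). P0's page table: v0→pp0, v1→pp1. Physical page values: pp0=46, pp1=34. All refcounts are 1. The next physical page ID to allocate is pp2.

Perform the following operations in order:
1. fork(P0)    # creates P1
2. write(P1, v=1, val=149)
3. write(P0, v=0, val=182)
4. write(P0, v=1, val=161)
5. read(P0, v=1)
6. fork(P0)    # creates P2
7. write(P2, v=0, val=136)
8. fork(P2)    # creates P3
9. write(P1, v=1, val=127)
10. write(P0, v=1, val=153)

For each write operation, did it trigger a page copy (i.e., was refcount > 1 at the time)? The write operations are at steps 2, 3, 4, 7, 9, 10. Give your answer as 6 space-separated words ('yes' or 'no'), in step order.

Op 1: fork(P0) -> P1. 2 ppages; refcounts: pp0:2 pp1:2
Op 2: write(P1, v1, 149). refcount(pp1)=2>1 -> COPY to pp2. 3 ppages; refcounts: pp0:2 pp1:1 pp2:1
Op 3: write(P0, v0, 182). refcount(pp0)=2>1 -> COPY to pp3. 4 ppages; refcounts: pp0:1 pp1:1 pp2:1 pp3:1
Op 4: write(P0, v1, 161). refcount(pp1)=1 -> write in place. 4 ppages; refcounts: pp0:1 pp1:1 pp2:1 pp3:1
Op 5: read(P0, v1) -> 161. No state change.
Op 6: fork(P0) -> P2. 4 ppages; refcounts: pp0:1 pp1:2 pp2:1 pp3:2
Op 7: write(P2, v0, 136). refcount(pp3)=2>1 -> COPY to pp4. 5 ppages; refcounts: pp0:1 pp1:2 pp2:1 pp3:1 pp4:1
Op 8: fork(P2) -> P3. 5 ppages; refcounts: pp0:1 pp1:3 pp2:1 pp3:1 pp4:2
Op 9: write(P1, v1, 127). refcount(pp2)=1 -> write in place. 5 ppages; refcounts: pp0:1 pp1:3 pp2:1 pp3:1 pp4:2
Op 10: write(P0, v1, 153). refcount(pp1)=3>1 -> COPY to pp5. 6 ppages; refcounts: pp0:1 pp1:2 pp2:1 pp3:1 pp4:2 pp5:1

yes yes no yes no yes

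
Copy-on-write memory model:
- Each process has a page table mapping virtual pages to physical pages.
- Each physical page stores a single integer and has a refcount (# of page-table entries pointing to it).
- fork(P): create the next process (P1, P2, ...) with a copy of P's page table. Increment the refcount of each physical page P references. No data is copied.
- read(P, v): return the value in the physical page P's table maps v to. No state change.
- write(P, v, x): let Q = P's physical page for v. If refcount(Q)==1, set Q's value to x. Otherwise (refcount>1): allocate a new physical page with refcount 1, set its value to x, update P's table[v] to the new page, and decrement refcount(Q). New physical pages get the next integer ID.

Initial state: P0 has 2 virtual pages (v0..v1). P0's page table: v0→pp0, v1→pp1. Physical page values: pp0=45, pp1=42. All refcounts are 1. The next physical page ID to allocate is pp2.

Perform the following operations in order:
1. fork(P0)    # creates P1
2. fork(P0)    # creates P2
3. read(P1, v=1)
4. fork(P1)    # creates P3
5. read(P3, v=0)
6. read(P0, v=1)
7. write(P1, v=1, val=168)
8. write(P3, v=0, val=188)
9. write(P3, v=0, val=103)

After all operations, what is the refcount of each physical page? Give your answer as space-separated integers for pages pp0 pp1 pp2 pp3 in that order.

Answer: 3 3 1 1

Derivation:
Op 1: fork(P0) -> P1. 2 ppages; refcounts: pp0:2 pp1:2
Op 2: fork(P0) -> P2. 2 ppages; refcounts: pp0:3 pp1:3
Op 3: read(P1, v1) -> 42. No state change.
Op 4: fork(P1) -> P3. 2 ppages; refcounts: pp0:4 pp1:4
Op 5: read(P3, v0) -> 45. No state change.
Op 6: read(P0, v1) -> 42. No state change.
Op 7: write(P1, v1, 168). refcount(pp1)=4>1 -> COPY to pp2. 3 ppages; refcounts: pp0:4 pp1:3 pp2:1
Op 8: write(P3, v0, 188). refcount(pp0)=4>1 -> COPY to pp3. 4 ppages; refcounts: pp0:3 pp1:3 pp2:1 pp3:1
Op 9: write(P3, v0, 103). refcount(pp3)=1 -> write in place. 4 ppages; refcounts: pp0:3 pp1:3 pp2:1 pp3:1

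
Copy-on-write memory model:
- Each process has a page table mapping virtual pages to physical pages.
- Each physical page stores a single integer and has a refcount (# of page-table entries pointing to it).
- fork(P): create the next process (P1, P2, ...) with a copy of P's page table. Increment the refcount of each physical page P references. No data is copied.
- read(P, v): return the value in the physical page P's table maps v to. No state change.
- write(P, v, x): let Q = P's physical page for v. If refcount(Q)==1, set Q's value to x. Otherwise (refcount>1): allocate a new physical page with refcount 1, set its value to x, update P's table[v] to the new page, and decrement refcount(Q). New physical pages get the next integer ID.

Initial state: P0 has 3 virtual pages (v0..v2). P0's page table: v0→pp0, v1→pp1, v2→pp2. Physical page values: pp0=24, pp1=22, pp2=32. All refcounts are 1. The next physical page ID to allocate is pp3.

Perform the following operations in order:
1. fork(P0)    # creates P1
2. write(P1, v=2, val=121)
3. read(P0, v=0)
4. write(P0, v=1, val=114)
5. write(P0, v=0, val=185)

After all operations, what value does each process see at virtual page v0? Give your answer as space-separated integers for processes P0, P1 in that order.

Op 1: fork(P0) -> P1. 3 ppages; refcounts: pp0:2 pp1:2 pp2:2
Op 2: write(P1, v2, 121). refcount(pp2)=2>1 -> COPY to pp3. 4 ppages; refcounts: pp0:2 pp1:2 pp2:1 pp3:1
Op 3: read(P0, v0) -> 24. No state change.
Op 4: write(P0, v1, 114). refcount(pp1)=2>1 -> COPY to pp4. 5 ppages; refcounts: pp0:2 pp1:1 pp2:1 pp3:1 pp4:1
Op 5: write(P0, v0, 185). refcount(pp0)=2>1 -> COPY to pp5. 6 ppages; refcounts: pp0:1 pp1:1 pp2:1 pp3:1 pp4:1 pp5:1
P0: v0 -> pp5 = 185
P1: v0 -> pp0 = 24

Answer: 185 24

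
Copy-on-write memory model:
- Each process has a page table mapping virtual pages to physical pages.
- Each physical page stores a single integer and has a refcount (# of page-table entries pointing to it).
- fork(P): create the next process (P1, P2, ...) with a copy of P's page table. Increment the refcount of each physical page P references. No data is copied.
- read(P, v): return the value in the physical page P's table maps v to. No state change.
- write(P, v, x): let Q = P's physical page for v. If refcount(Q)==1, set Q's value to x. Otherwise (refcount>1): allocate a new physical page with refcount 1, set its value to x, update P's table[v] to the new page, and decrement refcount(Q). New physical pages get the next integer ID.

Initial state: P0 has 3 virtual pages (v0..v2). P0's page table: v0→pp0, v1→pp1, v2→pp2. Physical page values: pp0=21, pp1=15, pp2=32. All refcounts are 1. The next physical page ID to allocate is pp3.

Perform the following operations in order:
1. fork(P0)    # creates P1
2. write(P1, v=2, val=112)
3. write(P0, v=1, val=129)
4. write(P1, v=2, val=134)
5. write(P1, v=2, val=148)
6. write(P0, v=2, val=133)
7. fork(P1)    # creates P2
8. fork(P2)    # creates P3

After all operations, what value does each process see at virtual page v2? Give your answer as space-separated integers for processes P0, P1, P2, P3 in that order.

Op 1: fork(P0) -> P1. 3 ppages; refcounts: pp0:2 pp1:2 pp2:2
Op 2: write(P1, v2, 112). refcount(pp2)=2>1 -> COPY to pp3. 4 ppages; refcounts: pp0:2 pp1:2 pp2:1 pp3:1
Op 3: write(P0, v1, 129). refcount(pp1)=2>1 -> COPY to pp4. 5 ppages; refcounts: pp0:2 pp1:1 pp2:1 pp3:1 pp4:1
Op 4: write(P1, v2, 134). refcount(pp3)=1 -> write in place. 5 ppages; refcounts: pp0:2 pp1:1 pp2:1 pp3:1 pp4:1
Op 5: write(P1, v2, 148). refcount(pp3)=1 -> write in place. 5 ppages; refcounts: pp0:2 pp1:1 pp2:1 pp3:1 pp4:1
Op 6: write(P0, v2, 133). refcount(pp2)=1 -> write in place. 5 ppages; refcounts: pp0:2 pp1:1 pp2:1 pp3:1 pp4:1
Op 7: fork(P1) -> P2. 5 ppages; refcounts: pp0:3 pp1:2 pp2:1 pp3:2 pp4:1
Op 8: fork(P2) -> P3. 5 ppages; refcounts: pp0:4 pp1:3 pp2:1 pp3:3 pp4:1
P0: v2 -> pp2 = 133
P1: v2 -> pp3 = 148
P2: v2 -> pp3 = 148
P3: v2 -> pp3 = 148

Answer: 133 148 148 148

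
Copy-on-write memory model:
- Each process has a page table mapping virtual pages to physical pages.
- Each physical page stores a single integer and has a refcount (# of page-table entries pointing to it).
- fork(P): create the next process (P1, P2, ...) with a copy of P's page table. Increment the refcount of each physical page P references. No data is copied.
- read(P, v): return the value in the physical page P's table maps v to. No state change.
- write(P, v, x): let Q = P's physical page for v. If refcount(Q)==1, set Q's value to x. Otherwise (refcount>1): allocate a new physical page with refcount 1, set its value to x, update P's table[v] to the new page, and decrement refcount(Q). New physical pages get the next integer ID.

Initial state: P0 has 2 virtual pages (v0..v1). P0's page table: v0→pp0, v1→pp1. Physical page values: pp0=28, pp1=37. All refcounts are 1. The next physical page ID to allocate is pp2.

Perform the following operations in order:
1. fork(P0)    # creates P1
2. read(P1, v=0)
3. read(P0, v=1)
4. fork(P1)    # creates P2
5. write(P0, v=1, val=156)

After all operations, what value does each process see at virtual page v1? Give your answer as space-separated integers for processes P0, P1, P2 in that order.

Op 1: fork(P0) -> P1. 2 ppages; refcounts: pp0:2 pp1:2
Op 2: read(P1, v0) -> 28. No state change.
Op 3: read(P0, v1) -> 37. No state change.
Op 4: fork(P1) -> P2. 2 ppages; refcounts: pp0:3 pp1:3
Op 5: write(P0, v1, 156). refcount(pp1)=3>1 -> COPY to pp2. 3 ppages; refcounts: pp0:3 pp1:2 pp2:1
P0: v1 -> pp2 = 156
P1: v1 -> pp1 = 37
P2: v1 -> pp1 = 37

Answer: 156 37 37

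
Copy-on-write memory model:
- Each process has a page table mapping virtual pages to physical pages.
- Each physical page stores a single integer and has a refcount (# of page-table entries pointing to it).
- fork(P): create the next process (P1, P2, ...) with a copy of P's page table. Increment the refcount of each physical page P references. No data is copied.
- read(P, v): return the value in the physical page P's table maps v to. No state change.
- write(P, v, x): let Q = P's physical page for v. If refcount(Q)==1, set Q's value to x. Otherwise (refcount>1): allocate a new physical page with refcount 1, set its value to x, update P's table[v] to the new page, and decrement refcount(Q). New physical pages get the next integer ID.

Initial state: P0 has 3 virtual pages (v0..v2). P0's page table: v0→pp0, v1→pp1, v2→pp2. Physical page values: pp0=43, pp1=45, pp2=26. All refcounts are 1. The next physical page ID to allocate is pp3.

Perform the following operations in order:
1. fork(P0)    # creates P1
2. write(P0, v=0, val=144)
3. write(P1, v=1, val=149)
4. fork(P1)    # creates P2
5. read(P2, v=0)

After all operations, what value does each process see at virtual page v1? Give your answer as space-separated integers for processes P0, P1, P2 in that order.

Op 1: fork(P0) -> P1. 3 ppages; refcounts: pp0:2 pp1:2 pp2:2
Op 2: write(P0, v0, 144). refcount(pp0)=2>1 -> COPY to pp3. 4 ppages; refcounts: pp0:1 pp1:2 pp2:2 pp3:1
Op 3: write(P1, v1, 149). refcount(pp1)=2>1 -> COPY to pp4. 5 ppages; refcounts: pp0:1 pp1:1 pp2:2 pp3:1 pp4:1
Op 4: fork(P1) -> P2. 5 ppages; refcounts: pp0:2 pp1:1 pp2:3 pp3:1 pp4:2
Op 5: read(P2, v0) -> 43. No state change.
P0: v1 -> pp1 = 45
P1: v1 -> pp4 = 149
P2: v1 -> pp4 = 149

Answer: 45 149 149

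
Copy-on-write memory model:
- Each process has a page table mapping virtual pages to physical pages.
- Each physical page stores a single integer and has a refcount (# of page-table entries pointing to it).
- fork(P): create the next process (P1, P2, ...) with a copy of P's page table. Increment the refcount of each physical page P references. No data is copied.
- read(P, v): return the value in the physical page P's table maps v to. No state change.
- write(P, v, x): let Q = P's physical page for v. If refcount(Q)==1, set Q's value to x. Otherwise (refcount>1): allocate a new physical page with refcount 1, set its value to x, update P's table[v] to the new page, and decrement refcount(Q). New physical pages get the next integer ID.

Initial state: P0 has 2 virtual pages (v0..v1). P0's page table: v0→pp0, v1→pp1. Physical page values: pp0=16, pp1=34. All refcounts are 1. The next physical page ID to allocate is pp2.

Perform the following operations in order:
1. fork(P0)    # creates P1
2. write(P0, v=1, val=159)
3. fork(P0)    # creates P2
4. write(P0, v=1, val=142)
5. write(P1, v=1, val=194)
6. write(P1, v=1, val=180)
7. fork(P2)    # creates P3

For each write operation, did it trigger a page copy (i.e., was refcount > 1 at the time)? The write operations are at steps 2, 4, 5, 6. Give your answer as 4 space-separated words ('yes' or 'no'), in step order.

Op 1: fork(P0) -> P1. 2 ppages; refcounts: pp0:2 pp1:2
Op 2: write(P0, v1, 159). refcount(pp1)=2>1 -> COPY to pp2. 3 ppages; refcounts: pp0:2 pp1:1 pp2:1
Op 3: fork(P0) -> P2. 3 ppages; refcounts: pp0:3 pp1:1 pp2:2
Op 4: write(P0, v1, 142). refcount(pp2)=2>1 -> COPY to pp3. 4 ppages; refcounts: pp0:3 pp1:1 pp2:1 pp3:1
Op 5: write(P1, v1, 194). refcount(pp1)=1 -> write in place. 4 ppages; refcounts: pp0:3 pp1:1 pp2:1 pp3:1
Op 6: write(P1, v1, 180). refcount(pp1)=1 -> write in place. 4 ppages; refcounts: pp0:3 pp1:1 pp2:1 pp3:1
Op 7: fork(P2) -> P3. 4 ppages; refcounts: pp0:4 pp1:1 pp2:2 pp3:1

yes yes no no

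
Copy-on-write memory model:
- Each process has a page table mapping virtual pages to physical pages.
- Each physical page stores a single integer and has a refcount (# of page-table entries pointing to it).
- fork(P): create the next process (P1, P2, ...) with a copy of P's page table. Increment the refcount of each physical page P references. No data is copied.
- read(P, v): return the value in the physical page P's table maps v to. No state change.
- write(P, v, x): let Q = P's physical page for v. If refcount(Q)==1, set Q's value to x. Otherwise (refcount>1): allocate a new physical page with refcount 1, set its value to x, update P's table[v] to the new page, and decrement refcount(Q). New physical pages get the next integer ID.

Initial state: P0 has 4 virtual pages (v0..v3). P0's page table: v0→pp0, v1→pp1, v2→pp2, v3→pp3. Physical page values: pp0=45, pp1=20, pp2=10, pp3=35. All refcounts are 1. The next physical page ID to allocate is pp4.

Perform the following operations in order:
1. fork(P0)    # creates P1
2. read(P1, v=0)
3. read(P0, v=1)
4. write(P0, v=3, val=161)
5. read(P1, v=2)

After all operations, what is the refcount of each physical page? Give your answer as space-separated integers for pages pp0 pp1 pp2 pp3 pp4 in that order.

Op 1: fork(P0) -> P1. 4 ppages; refcounts: pp0:2 pp1:2 pp2:2 pp3:2
Op 2: read(P1, v0) -> 45. No state change.
Op 3: read(P0, v1) -> 20. No state change.
Op 4: write(P0, v3, 161). refcount(pp3)=2>1 -> COPY to pp4. 5 ppages; refcounts: pp0:2 pp1:2 pp2:2 pp3:1 pp4:1
Op 5: read(P1, v2) -> 10. No state change.

Answer: 2 2 2 1 1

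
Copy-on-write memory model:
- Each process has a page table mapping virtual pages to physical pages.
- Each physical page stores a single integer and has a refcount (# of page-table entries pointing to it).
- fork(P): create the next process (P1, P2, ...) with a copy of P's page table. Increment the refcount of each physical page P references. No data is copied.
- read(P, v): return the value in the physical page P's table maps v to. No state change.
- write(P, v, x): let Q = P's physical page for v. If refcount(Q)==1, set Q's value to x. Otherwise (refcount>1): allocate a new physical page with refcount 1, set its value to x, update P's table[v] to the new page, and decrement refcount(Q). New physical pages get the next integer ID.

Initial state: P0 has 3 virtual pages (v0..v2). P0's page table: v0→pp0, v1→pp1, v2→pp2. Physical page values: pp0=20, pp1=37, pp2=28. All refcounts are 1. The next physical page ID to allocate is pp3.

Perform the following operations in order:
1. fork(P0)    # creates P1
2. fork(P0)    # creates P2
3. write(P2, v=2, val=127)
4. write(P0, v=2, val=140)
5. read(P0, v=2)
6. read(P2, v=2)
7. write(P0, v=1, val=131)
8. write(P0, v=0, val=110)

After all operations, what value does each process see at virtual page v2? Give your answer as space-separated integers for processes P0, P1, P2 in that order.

Answer: 140 28 127

Derivation:
Op 1: fork(P0) -> P1. 3 ppages; refcounts: pp0:2 pp1:2 pp2:2
Op 2: fork(P0) -> P2. 3 ppages; refcounts: pp0:3 pp1:3 pp2:3
Op 3: write(P2, v2, 127). refcount(pp2)=3>1 -> COPY to pp3. 4 ppages; refcounts: pp0:3 pp1:3 pp2:2 pp3:1
Op 4: write(P0, v2, 140). refcount(pp2)=2>1 -> COPY to pp4. 5 ppages; refcounts: pp0:3 pp1:3 pp2:1 pp3:1 pp4:1
Op 5: read(P0, v2) -> 140. No state change.
Op 6: read(P2, v2) -> 127. No state change.
Op 7: write(P0, v1, 131). refcount(pp1)=3>1 -> COPY to pp5. 6 ppages; refcounts: pp0:3 pp1:2 pp2:1 pp3:1 pp4:1 pp5:1
Op 8: write(P0, v0, 110). refcount(pp0)=3>1 -> COPY to pp6. 7 ppages; refcounts: pp0:2 pp1:2 pp2:1 pp3:1 pp4:1 pp5:1 pp6:1
P0: v2 -> pp4 = 140
P1: v2 -> pp2 = 28
P2: v2 -> pp3 = 127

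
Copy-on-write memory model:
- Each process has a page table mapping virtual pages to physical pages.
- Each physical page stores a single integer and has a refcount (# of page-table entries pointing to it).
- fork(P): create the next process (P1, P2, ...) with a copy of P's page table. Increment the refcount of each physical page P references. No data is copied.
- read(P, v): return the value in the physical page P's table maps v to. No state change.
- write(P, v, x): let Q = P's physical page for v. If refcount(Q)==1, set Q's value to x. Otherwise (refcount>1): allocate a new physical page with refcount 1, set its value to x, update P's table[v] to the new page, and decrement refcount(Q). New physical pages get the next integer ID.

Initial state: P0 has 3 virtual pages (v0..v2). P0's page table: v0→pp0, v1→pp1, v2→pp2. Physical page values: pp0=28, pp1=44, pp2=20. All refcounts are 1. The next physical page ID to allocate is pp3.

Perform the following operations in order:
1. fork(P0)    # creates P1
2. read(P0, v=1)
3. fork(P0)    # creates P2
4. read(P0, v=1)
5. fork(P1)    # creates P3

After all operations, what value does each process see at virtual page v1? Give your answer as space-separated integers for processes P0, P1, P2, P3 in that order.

Answer: 44 44 44 44

Derivation:
Op 1: fork(P0) -> P1. 3 ppages; refcounts: pp0:2 pp1:2 pp2:2
Op 2: read(P0, v1) -> 44. No state change.
Op 3: fork(P0) -> P2. 3 ppages; refcounts: pp0:3 pp1:3 pp2:3
Op 4: read(P0, v1) -> 44. No state change.
Op 5: fork(P1) -> P3. 3 ppages; refcounts: pp0:4 pp1:4 pp2:4
P0: v1 -> pp1 = 44
P1: v1 -> pp1 = 44
P2: v1 -> pp1 = 44
P3: v1 -> pp1 = 44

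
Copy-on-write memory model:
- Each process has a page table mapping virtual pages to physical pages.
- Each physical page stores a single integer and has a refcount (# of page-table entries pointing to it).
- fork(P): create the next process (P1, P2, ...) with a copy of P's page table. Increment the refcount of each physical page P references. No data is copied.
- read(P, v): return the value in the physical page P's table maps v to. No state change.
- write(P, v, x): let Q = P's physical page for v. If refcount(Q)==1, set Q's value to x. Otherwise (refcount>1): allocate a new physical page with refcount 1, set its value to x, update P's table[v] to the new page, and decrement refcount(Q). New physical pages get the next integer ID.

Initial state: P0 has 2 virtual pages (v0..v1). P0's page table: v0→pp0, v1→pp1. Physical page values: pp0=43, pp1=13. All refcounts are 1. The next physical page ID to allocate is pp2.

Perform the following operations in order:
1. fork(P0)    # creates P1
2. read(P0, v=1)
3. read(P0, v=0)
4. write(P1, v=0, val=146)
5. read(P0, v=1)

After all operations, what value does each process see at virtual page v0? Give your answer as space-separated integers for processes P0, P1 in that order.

Op 1: fork(P0) -> P1. 2 ppages; refcounts: pp0:2 pp1:2
Op 2: read(P0, v1) -> 13. No state change.
Op 3: read(P0, v0) -> 43. No state change.
Op 4: write(P1, v0, 146). refcount(pp0)=2>1 -> COPY to pp2. 3 ppages; refcounts: pp0:1 pp1:2 pp2:1
Op 5: read(P0, v1) -> 13. No state change.
P0: v0 -> pp0 = 43
P1: v0 -> pp2 = 146

Answer: 43 146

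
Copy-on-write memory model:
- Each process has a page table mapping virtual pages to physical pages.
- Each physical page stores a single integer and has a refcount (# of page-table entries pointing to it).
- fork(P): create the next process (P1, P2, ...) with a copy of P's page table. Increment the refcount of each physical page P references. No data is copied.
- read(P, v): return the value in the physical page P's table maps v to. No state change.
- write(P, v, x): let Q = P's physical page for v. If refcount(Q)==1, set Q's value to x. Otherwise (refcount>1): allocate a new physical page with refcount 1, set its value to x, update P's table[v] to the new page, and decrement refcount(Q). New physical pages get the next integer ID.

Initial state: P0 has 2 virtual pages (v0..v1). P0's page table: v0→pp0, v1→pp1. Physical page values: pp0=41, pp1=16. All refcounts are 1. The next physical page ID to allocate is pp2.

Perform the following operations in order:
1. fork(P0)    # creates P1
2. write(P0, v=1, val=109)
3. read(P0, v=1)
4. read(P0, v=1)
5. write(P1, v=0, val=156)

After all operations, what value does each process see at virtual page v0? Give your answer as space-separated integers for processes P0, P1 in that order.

Answer: 41 156

Derivation:
Op 1: fork(P0) -> P1. 2 ppages; refcounts: pp0:2 pp1:2
Op 2: write(P0, v1, 109). refcount(pp1)=2>1 -> COPY to pp2. 3 ppages; refcounts: pp0:2 pp1:1 pp2:1
Op 3: read(P0, v1) -> 109. No state change.
Op 4: read(P0, v1) -> 109. No state change.
Op 5: write(P1, v0, 156). refcount(pp0)=2>1 -> COPY to pp3. 4 ppages; refcounts: pp0:1 pp1:1 pp2:1 pp3:1
P0: v0 -> pp0 = 41
P1: v0 -> pp3 = 156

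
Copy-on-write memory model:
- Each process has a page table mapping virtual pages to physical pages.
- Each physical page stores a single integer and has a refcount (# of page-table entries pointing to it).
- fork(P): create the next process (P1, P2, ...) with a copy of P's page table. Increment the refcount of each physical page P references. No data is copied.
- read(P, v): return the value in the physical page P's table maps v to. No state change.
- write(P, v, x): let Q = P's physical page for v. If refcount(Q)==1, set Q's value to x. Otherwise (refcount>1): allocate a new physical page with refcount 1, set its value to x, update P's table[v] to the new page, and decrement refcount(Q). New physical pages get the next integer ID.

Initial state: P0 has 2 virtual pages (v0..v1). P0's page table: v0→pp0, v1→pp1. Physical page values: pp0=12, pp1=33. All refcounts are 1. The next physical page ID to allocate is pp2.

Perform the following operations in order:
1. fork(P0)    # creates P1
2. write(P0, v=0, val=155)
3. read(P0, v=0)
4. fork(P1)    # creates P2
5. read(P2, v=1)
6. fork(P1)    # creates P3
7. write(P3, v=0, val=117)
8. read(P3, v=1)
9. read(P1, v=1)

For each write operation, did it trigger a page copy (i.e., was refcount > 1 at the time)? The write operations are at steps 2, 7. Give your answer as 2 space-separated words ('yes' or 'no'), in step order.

Op 1: fork(P0) -> P1. 2 ppages; refcounts: pp0:2 pp1:2
Op 2: write(P0, v0, 155). refcount(pp0)=2>1 -> COPY to pp2. 3 ppages; refcounts: pp0:1 pp1:2 pp2:1
Op 3: read(P0, v0) -> 155. No state change.
Op 4: fork(P1) -> P2. 3 ppages; refcounts: pp0:2 pp1:3 pp2:1
Op 5: read(P2, v1) -> 33. No state change.
Op 6: fork(P1) -> P3. 3 ppages; refcounts: pp0:3 pp1:4 pp2:1
Op 7: write(P3, v0, 117). refcount(pp0)=3>1 -> COPY to pp3. 4 ppages; refcounts: pp0:2 pp1:4 pp2:1 pp3:1
Op 8: read(P3, v1) -> 33. No state change.
Op 9: read(P1, v1) -> 33. No state change.

yes yes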